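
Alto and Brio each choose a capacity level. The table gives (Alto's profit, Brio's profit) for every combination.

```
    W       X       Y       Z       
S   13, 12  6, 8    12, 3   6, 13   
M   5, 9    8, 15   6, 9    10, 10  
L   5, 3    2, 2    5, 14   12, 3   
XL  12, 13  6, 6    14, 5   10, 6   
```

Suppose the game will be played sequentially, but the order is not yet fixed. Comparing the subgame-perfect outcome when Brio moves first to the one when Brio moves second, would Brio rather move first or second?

If Alto leads: Brio's best replies are S→Z, M→X, L→Y, XL→W; Alto's induced payoffs 6, 8, 5, 12; outcome (XL, W), payoffs (12, 13).
If Brio leads: Alto's best replies are W→S, X→M, Y→XL, Z→L; Brio's induced payoffs 12, 15, 5, 3; outcome (M, X), payoffs (8, 15).
Brio gets 15 moving first and 13 moving second, so Brio prefers to move first.

first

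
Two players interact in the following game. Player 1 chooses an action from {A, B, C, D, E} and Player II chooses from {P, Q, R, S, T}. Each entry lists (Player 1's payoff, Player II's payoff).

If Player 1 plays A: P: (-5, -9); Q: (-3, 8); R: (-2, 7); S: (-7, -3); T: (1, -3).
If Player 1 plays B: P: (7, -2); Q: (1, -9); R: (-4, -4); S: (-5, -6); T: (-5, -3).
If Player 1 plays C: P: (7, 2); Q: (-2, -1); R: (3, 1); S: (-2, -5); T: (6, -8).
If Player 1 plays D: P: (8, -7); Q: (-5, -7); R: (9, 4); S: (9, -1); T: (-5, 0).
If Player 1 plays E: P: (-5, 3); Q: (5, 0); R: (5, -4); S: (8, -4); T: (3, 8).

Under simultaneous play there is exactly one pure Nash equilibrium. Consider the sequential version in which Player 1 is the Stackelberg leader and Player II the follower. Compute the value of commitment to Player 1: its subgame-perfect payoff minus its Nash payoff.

Solve by backward induction (Player 1 leads).
- A: BR = Q, leader payoff -3.
- B: BR = P, leader payoff 7.
- C: BR = P, leader payoff 7.
- D: BR = R, leader payoff 9.
- E: BR = T, leader payoff 3.
Among -3, 7, 7, 9, 3, the best is 9 at D. Subgame-perfect outcome: (D, R) with payoffs (9, 4).
Under simultaneous play:
Player 1's best replies: P→D; Q→E; R→D; S→D; T→C.
Player II's best replies: A→Q; B→P; C→P; D→R; E→T.
The unique mutual best reply is (D, R), giving (9, 4).
Player 1's commitment gain: 9 − 9 = 0.

0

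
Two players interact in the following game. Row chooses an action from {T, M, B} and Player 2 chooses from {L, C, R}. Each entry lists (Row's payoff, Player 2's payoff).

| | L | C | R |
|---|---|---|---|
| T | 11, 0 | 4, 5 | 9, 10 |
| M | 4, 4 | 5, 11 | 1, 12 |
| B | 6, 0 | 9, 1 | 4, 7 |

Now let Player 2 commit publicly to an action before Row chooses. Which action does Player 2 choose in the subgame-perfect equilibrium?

R

Row best-responds to each possible Player 2 move:
- L: Row compares 11, 4, 6 and picks T; Player 2 would get 0.
- C: Row compares 4, 5, 9 and picks B; Player 2 would get 1.
- R: Row compares 9, 1, 4 and picks T; Player 2 would get 10.
Among 0, 1, 10, the best is 10 at R. Subgame-perfect outcome: (T, R) with payoffs (9, 10).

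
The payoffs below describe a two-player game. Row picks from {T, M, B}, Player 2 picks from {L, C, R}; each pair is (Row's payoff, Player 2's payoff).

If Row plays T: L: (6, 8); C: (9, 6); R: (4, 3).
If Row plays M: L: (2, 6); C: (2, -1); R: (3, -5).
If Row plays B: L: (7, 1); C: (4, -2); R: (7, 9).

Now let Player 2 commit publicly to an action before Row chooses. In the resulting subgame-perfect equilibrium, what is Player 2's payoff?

9

Work backward from Row's decision.
- L → Row plays B (best of 6, 2, 7); Player 2 gets 1.
- C → Row plays T (best of 9, 2, 4); Player 2 gets 6.
- R → Row plays B (best of 4, 3, 7); Player 2 gets 9.
Player 2's induced payoffs are 1, 6, 9, so Player 2 commits to R. Subgame-perfect outcome: (B, R) with payoffs (7, 9).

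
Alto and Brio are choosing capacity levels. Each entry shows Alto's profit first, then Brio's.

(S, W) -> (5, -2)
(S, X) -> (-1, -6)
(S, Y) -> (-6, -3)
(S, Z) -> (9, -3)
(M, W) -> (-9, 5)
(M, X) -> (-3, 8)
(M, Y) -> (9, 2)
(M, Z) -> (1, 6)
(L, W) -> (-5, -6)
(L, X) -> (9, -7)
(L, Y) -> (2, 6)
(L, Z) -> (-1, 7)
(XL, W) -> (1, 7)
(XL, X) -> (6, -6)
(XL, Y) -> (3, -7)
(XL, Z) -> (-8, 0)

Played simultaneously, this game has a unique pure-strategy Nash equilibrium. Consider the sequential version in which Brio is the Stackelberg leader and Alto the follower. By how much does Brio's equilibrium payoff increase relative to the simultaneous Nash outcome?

Solve by backward induction (Brio leads).
- W: Alto compares 5, -9, -5, 1 and picks S; Brio would get -2.
- X: Alto compares -1, -3, 9, 6 and picks L; Brio would get -7.
- Y: Alto compares -6, 9, 2, 3 and picks M; Brio would get 2.
- Z: Alto compares 9, 1, -1, -8 and picks S; Brio would get -3.
Maximizing over -2, -7, 2, -3, Brio chooses Y. Subgame-perfect outcome: (M, Y) with payoffs (9, 2).
For the simultaneous game, intersect best replies.
Alto's best replies: W→S; X→L; Y→M; Z→S.
Brio's best replies: S→W; M→X; L→Z; XL→W.
The unique mutual best reply is (S, W), giving (5, -2).
Brio's commitment gain: 2 − -2 = 4.

4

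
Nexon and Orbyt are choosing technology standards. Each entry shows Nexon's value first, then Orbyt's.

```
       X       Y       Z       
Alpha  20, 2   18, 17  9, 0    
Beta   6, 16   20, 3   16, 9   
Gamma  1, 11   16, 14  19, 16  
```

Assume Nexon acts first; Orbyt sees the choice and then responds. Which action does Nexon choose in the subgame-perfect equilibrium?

Backward induction with Nexon moving first.
- Alpha: BR = Y, leader payoff 18.
- Beta: BR = X, leader payoff 6.
- Gamma: BR = Z, leader payoff 19.
Maximizing over 18, 6, 19, Nexon chooses Gamma. Subgame-perfect outcome: (Gamma, Z) with payoffs (19, 16).

Gamma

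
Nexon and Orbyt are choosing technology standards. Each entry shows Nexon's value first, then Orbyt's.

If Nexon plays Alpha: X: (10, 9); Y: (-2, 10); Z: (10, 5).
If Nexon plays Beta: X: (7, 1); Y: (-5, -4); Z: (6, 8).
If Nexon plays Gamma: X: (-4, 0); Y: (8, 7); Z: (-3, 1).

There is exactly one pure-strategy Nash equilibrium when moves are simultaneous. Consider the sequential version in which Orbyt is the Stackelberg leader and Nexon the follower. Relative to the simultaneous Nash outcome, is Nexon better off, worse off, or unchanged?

Work backward from Nexon's decision.
- X: Nexon compares 10, 7, -4 and picks Alpha; Orbyt would get 9.
- Y: Nexon compares -2, -5, 8 and picks Gamma; Orbyt would get 7.
- Z: Nexon compares 10, 6, -3 and picks Alpha; Orbyt would get 5.
Among 9, 7, 5, the best is 9 at X. Subgame-perfect outcome: (Alpha, X) with payoffs (10, 9).
Under simultaneous play:
Nexon's best replies: X→Alpha; Y→Gamma; Z→Alpha.
Orbyt's best replies: Alpha→Y; Beta→Z; Gamma→Y.
The unique mutual best reply is (Gamma, Y), giving (8, 7).
Nexon earns 10 sequentially versus 8 at the Nash outcome: better off.

better off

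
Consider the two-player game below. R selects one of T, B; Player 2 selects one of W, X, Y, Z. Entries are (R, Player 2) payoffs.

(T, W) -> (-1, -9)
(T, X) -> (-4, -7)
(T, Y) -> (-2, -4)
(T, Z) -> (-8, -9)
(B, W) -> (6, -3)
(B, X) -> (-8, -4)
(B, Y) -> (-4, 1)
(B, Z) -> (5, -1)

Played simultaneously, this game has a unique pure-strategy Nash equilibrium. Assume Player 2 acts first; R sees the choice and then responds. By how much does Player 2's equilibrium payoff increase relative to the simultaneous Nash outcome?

3

Backward induction with Player 2 moving first.
- W: R compares -1, 6 and picks B; Player 2 would get -3.
- X: R compares -4, -8 and picks T; Player 2 would get -7.
- Y: R compares -2, -4 and picks T; Player 2 would get -4.
- Z: R compares -8, 5 and picks B; Player 2 would get -1.
Among -3, -7, -4, -1, the best is -1 at Z. Subgame-perfect outcome: (B, Z) with payoffs (5, -1).
Under simultaneous play:
R's best replies: W→B; X→T; Y→T; Z→B.
Player 2's best replies: T→Y; B→Y.
Only (T, Y) has each player best-responding; Nash payoffs (-2, -4).
Player 2's commitment gain: -1 − -4 = 3.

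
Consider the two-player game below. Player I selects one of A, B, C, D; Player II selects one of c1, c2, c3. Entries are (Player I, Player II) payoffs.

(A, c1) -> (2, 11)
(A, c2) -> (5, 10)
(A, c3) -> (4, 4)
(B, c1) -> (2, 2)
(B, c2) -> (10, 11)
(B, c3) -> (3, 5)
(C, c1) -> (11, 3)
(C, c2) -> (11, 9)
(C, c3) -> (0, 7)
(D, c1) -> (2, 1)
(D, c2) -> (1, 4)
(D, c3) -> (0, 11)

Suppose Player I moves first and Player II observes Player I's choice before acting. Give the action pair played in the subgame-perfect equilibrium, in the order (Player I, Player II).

Player II best-responds to each possible Player I move:
- A → Player II plays c1 (best of 11, 10, 4); Player I gets 2.
- B → Player II plays c2 (best of 2, 11, 5); Player I gets 10.
- C → Player II plays c2 (best of 3, 9, 7); Player I gets 11.
- D → Player II plays c3 (best of 1, 4, 11); Player I gets 0.
Maximizing over 2, 10, 11, 0, Player I chooses C. Subgame-perfect outcome: (C, c2) with payoffs (11, 9).

(C, c2)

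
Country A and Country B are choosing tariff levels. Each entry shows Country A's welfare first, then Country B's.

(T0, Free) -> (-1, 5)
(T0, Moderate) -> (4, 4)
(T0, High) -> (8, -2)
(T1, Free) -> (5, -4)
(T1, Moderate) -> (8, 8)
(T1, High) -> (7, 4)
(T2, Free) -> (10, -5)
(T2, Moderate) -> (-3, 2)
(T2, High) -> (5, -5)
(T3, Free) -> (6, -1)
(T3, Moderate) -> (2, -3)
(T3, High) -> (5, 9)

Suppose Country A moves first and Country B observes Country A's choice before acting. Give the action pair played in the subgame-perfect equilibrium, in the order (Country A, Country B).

Work backward from Country B's decision.
- T0: Country B compares 5, 4, -2 and picks Free; Country A would get -1.
- T1: Country B compares -4, 8, 4 and picks Moderate; Country A would get 8.
- T2: Country B compares -5, 2, -5 and picks Moderate; Country A would get -3.
- T3: Country B compares -1, -3, 9 and picks High; Country A would get 5.
Among -1, 8, -3, 5, the best is 8 at T1. Subgame-perfect outcome: (T1, Moderate) with payoffs (8, 8).

(T1, Moderate)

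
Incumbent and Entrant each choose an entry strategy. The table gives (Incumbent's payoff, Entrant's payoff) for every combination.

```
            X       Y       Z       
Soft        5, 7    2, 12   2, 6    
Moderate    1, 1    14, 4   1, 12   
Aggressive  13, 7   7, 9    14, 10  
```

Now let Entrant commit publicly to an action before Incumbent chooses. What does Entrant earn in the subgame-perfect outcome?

10

Work backward from Incumbent's decision.
- X → Incumbent plays Aggressive (best of 5, 1, 13); Entrant gets 7.
- Y → Incumbent plays Moderate (best of 2, 14, 7); Entrant gets 4.
- Z → Incumbent plays Aggressive (best of 2, 1, 14); Entrant gets 10.
Among 7, 4, 10, the best is 10 at Z. Subgame-perfect outcome: (Aggressive, Z) with payoffs (14, 10).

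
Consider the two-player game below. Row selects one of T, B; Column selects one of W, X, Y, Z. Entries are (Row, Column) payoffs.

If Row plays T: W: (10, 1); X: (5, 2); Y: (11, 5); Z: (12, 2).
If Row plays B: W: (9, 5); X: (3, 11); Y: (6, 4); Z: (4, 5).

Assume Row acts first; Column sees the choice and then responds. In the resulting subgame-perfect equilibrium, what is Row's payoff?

11

Column best-responds to each possible Row move:
- T → Column plays Y (best of 1, 2, 5, 2); Row gets 11.
- B → Column plays X (best of 5, 11, 4, 5); Row gets 3.
Row's induced payoffs are 11, 3, so Row commits to T. Subgame-perfect outcome: (T, Y) with payoffs (11, 5).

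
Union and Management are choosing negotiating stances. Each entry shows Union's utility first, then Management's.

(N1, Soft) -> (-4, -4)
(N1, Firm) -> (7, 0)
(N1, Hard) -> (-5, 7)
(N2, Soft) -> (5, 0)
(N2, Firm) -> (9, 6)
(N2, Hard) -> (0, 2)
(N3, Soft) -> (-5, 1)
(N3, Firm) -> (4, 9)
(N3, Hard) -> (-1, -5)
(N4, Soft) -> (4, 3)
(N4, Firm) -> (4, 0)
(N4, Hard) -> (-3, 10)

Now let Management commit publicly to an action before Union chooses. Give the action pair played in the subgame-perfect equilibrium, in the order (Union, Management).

(N2, Firm)

Union best-responds to each possible Management move:
- Soft: Union compares -4, 5, -5, 4 and picks N2; Management would get 0.
- Firm: Union compares 7, 9, 4, 4 and picks N2; Management would get 6.
- Hard: Union compares -5, 0, -1, -3 and picks N2; Management would get 2.
Management's induced payoffs are 0, 6, 2, so Management commits to Firm. Subgame-perfect outcome: (N2, Firm) with payoffs (9, 6).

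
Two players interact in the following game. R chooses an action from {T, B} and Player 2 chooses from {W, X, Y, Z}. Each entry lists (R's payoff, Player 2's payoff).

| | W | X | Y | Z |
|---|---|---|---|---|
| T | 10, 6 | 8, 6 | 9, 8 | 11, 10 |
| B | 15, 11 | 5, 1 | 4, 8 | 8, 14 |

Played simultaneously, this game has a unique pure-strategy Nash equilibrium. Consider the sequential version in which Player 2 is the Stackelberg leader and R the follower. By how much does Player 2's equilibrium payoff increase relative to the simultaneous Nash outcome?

Work backward from R's decision.
- W: R compares 10, 15 and picks B; Player 2 would get 11.
- X: R compares 8, 5 and picks T; Player 2 would get 6.
- Y: R compares 9, 4 and picks T; Player 2 would get 8.
- Z: R compares 11, 8 and picks T; Player 2 would get 10.
Player 2's induced payoffs are 11, 6, 8, 10, so Player 2 commits to W. Subgame-perfect outcome: (B, W) with payoffs (15, 11).
Under simultaneous play:
R's best replies: W→B; X→T; Y→T; Z→T.
Player 2's best replies: T→Z; B→Z.
Only (T, Z) has each player best-responding; Nash payoffs (11, 10).
Player 2's commitment gain: 11 − 10 = 1.

1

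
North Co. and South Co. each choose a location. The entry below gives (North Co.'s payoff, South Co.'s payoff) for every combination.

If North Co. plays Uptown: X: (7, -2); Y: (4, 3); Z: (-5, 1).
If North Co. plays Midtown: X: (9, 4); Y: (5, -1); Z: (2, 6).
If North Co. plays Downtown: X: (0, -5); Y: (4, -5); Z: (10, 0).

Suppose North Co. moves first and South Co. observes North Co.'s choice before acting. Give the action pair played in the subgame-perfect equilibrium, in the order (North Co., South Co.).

(Downtown, Z)

Work backward from South Co.'s decision.
- Uptown: South Co. compares -2, 3, 1 and picks Y; North Co. would get 4.
- Midtown: South Co. compares 4, -1, 6 and picks Z; North Co. would get 2.
- Downtown: South Co. compares -5, -5, 0 and picks Z; North Co. would get 10.
Maximizing over 4, 2, 10, North Co. chooses Downtown. Subgame-perfect outcome: (Downtown, Z) with payoffs (10, 0).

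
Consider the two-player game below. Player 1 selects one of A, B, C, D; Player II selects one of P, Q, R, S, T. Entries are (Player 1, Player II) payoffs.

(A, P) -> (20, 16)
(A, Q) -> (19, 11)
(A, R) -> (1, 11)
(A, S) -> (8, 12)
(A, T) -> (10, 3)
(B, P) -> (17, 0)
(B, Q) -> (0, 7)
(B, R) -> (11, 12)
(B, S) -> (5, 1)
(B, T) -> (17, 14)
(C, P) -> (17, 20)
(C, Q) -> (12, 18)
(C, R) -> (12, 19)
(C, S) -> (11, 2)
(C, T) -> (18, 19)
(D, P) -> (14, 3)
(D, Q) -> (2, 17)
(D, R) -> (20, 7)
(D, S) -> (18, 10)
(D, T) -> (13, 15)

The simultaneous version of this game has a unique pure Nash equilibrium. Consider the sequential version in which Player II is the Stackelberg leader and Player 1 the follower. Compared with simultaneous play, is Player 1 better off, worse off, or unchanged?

Player 1 best-responds to each possible Player II move:
- P: BR = A, leader payoff 16.
- Q: BR = A, leader payoff 11.
- R: BR = D, leader payoff 7.
- S: BR = D, leader payoff 10.
- T: BR = C, leader payoff 19.
Player II's induced payoffs are 16, 11, 7, 10, 19, so Player II commits to T. Subgame-perfect outcome: (C, T) with payoffs (18, 19).
Under simultaneous play:
Player 1's best replies: P→A; Q→A; R→D; S→D; T→C.
Player II's best replies: A→P; B→T; C→P; D→Q.
The unique mutual best reply is (A, P), giving (20, 16).
Player 1 earns 18 sequentially versus 20 at the Nash outcome: worse off.

worse off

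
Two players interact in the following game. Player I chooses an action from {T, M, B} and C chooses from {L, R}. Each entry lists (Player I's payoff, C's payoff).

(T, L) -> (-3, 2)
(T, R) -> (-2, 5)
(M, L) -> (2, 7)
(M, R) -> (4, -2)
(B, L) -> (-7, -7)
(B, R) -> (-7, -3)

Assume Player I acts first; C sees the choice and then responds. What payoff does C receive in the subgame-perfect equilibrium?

7

Backward induction with Player I moving first.
- T → C plays R (best of 2, 5); Player I gets -2.
- M → C plays L (best of 7, -2); Player I gets 2.
- B → C plays R (best of -7, -3); Player I gets -7.
Among -2, 2, -7, the best is 2 at M. Subgame-perfect outcome: (M, L) with payoffs (2, 7).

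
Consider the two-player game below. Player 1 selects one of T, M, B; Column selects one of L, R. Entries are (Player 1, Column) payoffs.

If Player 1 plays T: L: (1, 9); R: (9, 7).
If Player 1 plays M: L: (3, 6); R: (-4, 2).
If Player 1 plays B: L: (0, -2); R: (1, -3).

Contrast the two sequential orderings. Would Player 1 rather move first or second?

second

If Player 1 leads: Column's best replies are T→L, M→L, B→L; Player 1's induced payoffs 1, 3, 0; outcome (M, L), payoffs (3, 6).
If Column leads: Player 1's best replies are L→M, R→T; Column's induced payoffs 6, 7; outcome (T, R), payoffs (9, 7).
Player 1 gets 3 moving first and 9 moving second, so Player 1 prefers to move second.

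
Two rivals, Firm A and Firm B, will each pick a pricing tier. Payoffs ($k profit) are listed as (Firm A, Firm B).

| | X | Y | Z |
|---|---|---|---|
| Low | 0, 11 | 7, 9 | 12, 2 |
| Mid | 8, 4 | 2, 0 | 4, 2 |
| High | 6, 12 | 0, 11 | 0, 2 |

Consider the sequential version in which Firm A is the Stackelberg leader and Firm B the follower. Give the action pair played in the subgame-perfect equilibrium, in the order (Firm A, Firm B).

Work backward from Firm B's decision.
- Low: Firm B compares 11, 9, 2 and picks X; Firm A would get 0.
- Mid: Firm B compares 4, 0, 2 and picks X; Firm A would get 8.
- High: Firm B compares 12, 11, 2 and picks X; Firm A would get 6.
Among 0, 8, 6, the best is 8 at Mid. Subgame-perfect outcome: (Mid, X) with payoffs (8, 4).

(Mid, X)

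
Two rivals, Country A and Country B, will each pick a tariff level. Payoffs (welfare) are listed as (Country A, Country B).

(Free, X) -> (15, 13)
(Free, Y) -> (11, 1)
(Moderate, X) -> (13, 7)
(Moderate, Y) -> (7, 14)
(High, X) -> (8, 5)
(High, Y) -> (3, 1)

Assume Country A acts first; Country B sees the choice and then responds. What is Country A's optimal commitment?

Free

Country B best-responds to each possible Country A move:
- Free: Country B compares 13, 1 and picks X; Country A would get 15.
- Moderate: Country B compares 7, 14 and picks Y; Country A would get 7.
- High: Country B compares 5, 1 and picks X; Country A would get 8.
Country A's induced payoffs are 15, 7, 8, so Country A commits to Free. Subgame-perfect outcome: (Free, X) with payoffs (15, 13).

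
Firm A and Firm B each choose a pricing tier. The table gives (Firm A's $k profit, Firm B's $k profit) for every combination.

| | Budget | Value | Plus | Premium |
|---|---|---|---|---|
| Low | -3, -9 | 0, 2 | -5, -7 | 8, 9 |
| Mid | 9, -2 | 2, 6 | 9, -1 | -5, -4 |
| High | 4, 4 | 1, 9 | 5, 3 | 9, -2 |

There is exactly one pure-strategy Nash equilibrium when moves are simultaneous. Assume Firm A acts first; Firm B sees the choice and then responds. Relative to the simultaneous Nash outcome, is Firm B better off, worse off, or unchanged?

better off

Backward induction with Firm A moving first.
- Low: BR = Premium, leader payoff 8.
- Mid: BR = Value, leader payoff 2.
- High: BR = Value, leader payoff 1.
Maximizing over 8, 2, 1, Firm A chooses Low. Subgame-perfect outcome: (Low, Premium) with payoffs (8, 9).
Under simultaneous play:
Firm A's best replies: Budget→Mid; Value→Mid; Plus→Mid; Premium→High.
Firm B's best replies: Low→Premium; Mid→Value; High→Value.
Only (Mid, Value) has each player best-responding; Nash payoffs (2, 6).
Firm B earns 9 sequentially versus 6 at the Nash outcome: better off.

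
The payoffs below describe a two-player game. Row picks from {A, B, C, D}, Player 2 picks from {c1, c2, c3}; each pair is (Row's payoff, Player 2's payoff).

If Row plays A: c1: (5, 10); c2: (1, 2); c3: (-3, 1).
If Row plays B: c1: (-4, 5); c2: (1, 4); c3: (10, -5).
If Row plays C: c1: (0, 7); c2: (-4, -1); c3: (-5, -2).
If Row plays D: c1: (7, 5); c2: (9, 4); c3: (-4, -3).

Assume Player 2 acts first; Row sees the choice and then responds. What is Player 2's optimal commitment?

c1

Row best-responds to each possible Player 2 move:
- c1 → Row plays D (best of 5, -4, 0, 7); Player 2 gets 5.
- c2 → Row plays D (best of 1, 1, -4, 9); Player 2 gets 4.
- c3 → Row plays B (best of -3, 10, -5, -4); Player 2 gets -5.
Among 5, 4, -5, the best is 5 at c1. Subgame-perfect outcome: (D, c1) with payoffs (7, 5).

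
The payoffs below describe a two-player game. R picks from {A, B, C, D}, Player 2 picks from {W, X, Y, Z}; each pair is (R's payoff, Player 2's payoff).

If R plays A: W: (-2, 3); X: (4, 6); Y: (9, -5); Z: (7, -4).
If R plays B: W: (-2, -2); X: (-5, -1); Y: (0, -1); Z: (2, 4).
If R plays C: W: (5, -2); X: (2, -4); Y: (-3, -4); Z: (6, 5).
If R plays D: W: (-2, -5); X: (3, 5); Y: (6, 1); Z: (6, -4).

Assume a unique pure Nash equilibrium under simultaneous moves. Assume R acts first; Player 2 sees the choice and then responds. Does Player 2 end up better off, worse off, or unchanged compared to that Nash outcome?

Backward induction with R moving first.
- A: Player 2 compares 3, 6, -5, -4 and picks X; R would get 4.
- B: Player 2 compares -2, -1, -1, 4 and picks Z; R would get 2.
- C: Player 2 compares -2, -4, -4, 5 and picks Z; R would get 6.
- D: Player 2 compares -5, 5, 1, -4 and picks X; R would get 3.
Among 4, 2, 6, 3, the best is 6 at C. Subgame-perfect outcome: (C, Z) with payoffs (6, 5).
Under simultaneous play:
R's best replies: W→C; X→A; Y→A; Z→A.
Player 2's best replies: A→X; B→Z; C→Z; D→X.
The unique mutual best reply is (A, X), giving (4, 6).
Player 2 earns 5 sequentially versus 6 at the Nash outcome: worse off.

worse off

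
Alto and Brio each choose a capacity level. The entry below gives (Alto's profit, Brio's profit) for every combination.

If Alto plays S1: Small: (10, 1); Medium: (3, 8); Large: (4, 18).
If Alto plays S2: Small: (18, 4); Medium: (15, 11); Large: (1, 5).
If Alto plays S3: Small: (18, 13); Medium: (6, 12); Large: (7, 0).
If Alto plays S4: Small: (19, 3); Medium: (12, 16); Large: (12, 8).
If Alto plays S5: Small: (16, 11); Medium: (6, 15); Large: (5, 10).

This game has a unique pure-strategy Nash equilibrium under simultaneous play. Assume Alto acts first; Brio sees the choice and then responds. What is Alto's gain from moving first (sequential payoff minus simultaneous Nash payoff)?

Solve by backward induction (Alto leads).
- S1: BR = Large, leader payoff 4.
- S2: BR = Medium, leader payoff 15.
- S3: BR = Small, leader payoff 18.
- S4: BR = Medium, leader payoff 12.
- S5: BR = Medium, leader payoff 6.
Alto's induced payoffs are 4, 15, 18, 12, 6, so Alto commits to S3. Subgame-perfect outcome: (S3, Small) with payoffs (18, 13).
For the simultaneous game, intersect best replies.
Alto's best replies: Small→S4; Medium→S2; Large→S4.
Brio's best replies: S1→Large; S2→Medium; S3→Small; S4→Medium; S5→Medium.
Only (S2, Medium) has each player best-responding; Nash payoffs (15, 11).
Alto's commitment gain: 18 − 15 = 3.

3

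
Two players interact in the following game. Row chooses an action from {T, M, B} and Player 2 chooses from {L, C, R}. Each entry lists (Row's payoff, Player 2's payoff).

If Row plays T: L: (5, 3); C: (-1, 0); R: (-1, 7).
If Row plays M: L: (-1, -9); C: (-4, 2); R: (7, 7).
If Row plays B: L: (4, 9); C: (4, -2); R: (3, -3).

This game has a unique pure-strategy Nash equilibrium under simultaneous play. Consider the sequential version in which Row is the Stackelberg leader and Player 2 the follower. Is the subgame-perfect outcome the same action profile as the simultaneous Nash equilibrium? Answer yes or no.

yes

Backward induction with Row moving first.
- T → Player 2 plays R (best of 3, 0, 7); Row gets -1.
- M → Player 2 plays R (best of -9, 2, 7); Row gets 7.
- B → Player 2 plays L (best of 9, -2, -3); Row gets 4.
Row's induced payoffs are -1, 7, 4, so Row commits to M. Subgame-perfect outcome: (M, R) with payoffs (7, 7).
Under simultaneous play:
Row's best replies: L→T; C→B; R→M.
Player 2's best replies: T→R; M→R; B→L.
The unique mutual best reply is (M, R), giving (7, 7).
Sequential outcome (M, R) coincides with the Nash profile (M, R).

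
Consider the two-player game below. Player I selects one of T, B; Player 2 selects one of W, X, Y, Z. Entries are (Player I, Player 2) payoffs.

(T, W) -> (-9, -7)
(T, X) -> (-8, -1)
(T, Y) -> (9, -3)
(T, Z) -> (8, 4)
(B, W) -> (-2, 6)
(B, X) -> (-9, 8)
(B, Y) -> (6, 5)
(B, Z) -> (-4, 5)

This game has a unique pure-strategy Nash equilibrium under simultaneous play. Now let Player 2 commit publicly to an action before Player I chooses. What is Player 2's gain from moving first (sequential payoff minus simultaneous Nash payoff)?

Work backward from Player I's decision.
- W: BR = B, leader payoff 6.
- X: BR = T, leader payoff -1.
- Y: BR = T, leader payoff -3.
- Z: BR = T, leader payoff 4.
Among 6, -1, -3, 4, the best is 6 at W. Subgame-perfect outcome: (B, W) with payoffs (-2, 6).
Now find the simultaneous Nash equilibrium.
Player I's best replies: W→B; X→T; Y→T; Z→T.
Player 2's best replies: T→Z; B→X.
Only (T, Z) has each player best-responding; Nash payoffs (8, 4).
Player 2's commitment gain: 6 − 4 = 2.

2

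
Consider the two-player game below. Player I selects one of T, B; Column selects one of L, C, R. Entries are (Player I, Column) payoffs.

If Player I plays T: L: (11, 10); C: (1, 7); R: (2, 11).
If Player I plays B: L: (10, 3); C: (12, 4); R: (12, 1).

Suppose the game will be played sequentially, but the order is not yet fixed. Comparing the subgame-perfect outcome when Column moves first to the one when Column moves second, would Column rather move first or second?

If Player I leads: Column's best replies are T→R, B→C; Player I's induced payoffs 2, 12; outcome (B, C), payoffs (12, 4).
If Column leads: Player I's best replies are L→T, C→B, R→B; Column's induced payoffs 10, 4, 1; outcome (T, L), payoffs (11, 10).
Column gets 10 moving first and 4 moving second, so Column prefers to move first.

first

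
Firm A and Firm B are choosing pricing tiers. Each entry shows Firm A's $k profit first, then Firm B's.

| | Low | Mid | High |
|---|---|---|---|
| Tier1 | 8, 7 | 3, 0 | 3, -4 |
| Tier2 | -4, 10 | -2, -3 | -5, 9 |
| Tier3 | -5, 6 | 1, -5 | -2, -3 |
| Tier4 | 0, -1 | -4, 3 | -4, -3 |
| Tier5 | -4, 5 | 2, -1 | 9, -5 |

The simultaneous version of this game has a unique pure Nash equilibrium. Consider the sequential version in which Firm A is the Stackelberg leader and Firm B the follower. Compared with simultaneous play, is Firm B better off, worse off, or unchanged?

Solve by backward induction (Firm A leads).
- Tier1: Firm B compares 7, 0, -4 and picks Low; Firm A would get 8.
- Tier2: Firm B compares 10, -3, 9 and picks Low; Firm A would get -4.
- Tier3: Firm B compares 6, -5, -3 and picks Low; Firm A would get -5.
- Tier4: Firm B compares -1, 3, -3 and picks Mid; Firm A would get -4.
- Tier5: Firm B compares 5, -1, -5 and picks Low; Firm A would get -4.
Maximizing over 8, -4, -5, -4, -4, Firm A chooses Tier1. Subgame-perfect outcome: (Tier1, Low) with payoffs (8, 7).
Under simultaneous play:
Firm A's best replies: Low→Tier1; Mid→Tier1; High→Tier5.
Firm B's best replies: Tier1→Low; Tier2→Low; Tier3→Low; Tier4→Mid; Tier5→Low.
The unique mutual best reply is (Tier1, Low), giving (8, 7).
Firm B earns 7 sequentially versus 7 at the Nash outcome: unchanged.

unchanged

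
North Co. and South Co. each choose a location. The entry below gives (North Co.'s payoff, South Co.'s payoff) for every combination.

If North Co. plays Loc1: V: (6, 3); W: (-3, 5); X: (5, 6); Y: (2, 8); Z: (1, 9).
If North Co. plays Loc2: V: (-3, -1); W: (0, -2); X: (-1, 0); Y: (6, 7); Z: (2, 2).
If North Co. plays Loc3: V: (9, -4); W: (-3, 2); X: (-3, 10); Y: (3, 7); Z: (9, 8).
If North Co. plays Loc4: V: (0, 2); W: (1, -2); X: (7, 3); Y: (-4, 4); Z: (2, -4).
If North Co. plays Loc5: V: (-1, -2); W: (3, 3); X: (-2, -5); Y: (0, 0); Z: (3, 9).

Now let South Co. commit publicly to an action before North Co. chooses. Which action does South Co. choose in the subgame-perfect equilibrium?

Backward induction with South Co. moving first.
- V → North Co. plays Loc3 (best of 6, -3, 9, 0, -1); South Co. gets -4.
- W → North Co. plays Loc5 (best of -3, 0, -3, 1, 3); South Co. gets 3.
- X → North Co. plays Loc4 (best of 5, -1, -3, 7, -2); South Co. gets 3.
- Y → North Co. plays Loc2 (best of 2, 6, 3, -4, 0); South Co. gets 7.
- Z → North Co. plays Loc3 (best of 1, 2, 9, 2, 3); South Co. gets 8.
South Co.'s induced payoffs are -4, 3, 3, 7, 8, so South Co. commits to Z. Subgame-perfect outcome: (Loc3, Z) with payoffs (9, 8).

Z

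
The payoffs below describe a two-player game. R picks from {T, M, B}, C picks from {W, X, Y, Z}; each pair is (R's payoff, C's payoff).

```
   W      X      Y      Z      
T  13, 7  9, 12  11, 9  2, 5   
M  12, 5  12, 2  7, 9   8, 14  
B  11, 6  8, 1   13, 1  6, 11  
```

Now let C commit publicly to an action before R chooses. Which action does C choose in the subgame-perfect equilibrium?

Backward induction with C moving first.
- W: R compares 13, 12, 11 and picks T; C would get 7.
- X: R compares 9, 12, 8 and picks M; C would get 2.
- Y: R compares 11, 7, 13 and picks B; C would get 1.
- Z: R compares 2, 8, 6 and picks M; C would get 14.
Maximizing over 7, 2, 1, 14, C chooses Z. Subgame-perfect outcome: (M, Z) with payoffs (8, 14).

Z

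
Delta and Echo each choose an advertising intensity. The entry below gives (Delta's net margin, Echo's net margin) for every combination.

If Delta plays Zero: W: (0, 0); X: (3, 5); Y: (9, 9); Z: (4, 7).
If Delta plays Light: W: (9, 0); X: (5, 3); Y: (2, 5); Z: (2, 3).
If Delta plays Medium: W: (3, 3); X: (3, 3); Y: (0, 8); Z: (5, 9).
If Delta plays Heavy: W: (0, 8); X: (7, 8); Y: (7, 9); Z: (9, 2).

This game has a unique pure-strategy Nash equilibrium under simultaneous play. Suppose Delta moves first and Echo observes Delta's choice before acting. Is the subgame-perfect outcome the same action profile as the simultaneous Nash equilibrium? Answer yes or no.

yes

Solve by backward induction (Delta leads).
- Zero: BR = Y, leader payoff 9.
- Light: BR = Y, leader payoff 2.
- Medium: BR = Z, leader payoff 5.
- Heavy: BR = Y, leader payoff 7.
Delta's induced payoffs are 9, 2, 5, 7, so Delta commits to Zero. Subgame-perfect outcome: (Zero, Y) with payoffs (9, 9).
Now find the simultaneous Nash equilibrium.
Delta's best replies: W→Light; X→Heavy; Y→Zero; Z→Heavy.
Echo's best replies: Zero→Y; Light→Y; Medium→Z; Heavy→Y.
The unique mutual best reply is (Zero, Y), giving (9, 9).
Sequential outcome (Zero, Y) coincides with the Nash profile (Zero, Y).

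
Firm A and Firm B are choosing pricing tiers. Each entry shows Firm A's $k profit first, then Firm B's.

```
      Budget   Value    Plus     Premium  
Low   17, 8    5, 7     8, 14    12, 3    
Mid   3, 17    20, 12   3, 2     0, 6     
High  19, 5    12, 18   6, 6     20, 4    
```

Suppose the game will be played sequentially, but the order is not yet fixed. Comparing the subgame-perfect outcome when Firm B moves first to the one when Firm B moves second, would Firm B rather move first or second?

If Firm A leads: Firm B's best replies are Low→Plus, Mid→Budget, High→Value; Firm A's induced payoffs 8, 3, 12; outcome (High, Value), payoffs (12, 18).
If Firm B leads: Firm A's best replies are Budget→High, Value→Mid, Plus→Low, Premium→High; Firm B's induced payoffs 5, 12, 14, 4; outcome (Low, Plus), payoffs (8, 14).
Firm B gets 14 moving first and 18 moving second, so Firm B prefers to move second.

second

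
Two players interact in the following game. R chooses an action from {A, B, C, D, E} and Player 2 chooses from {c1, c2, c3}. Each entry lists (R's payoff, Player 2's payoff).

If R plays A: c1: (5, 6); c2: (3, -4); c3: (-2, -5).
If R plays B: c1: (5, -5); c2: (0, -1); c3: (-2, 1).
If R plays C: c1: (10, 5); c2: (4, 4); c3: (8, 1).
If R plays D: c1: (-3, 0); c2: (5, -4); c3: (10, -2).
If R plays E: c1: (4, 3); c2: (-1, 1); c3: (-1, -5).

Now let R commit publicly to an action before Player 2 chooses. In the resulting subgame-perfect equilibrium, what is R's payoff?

10

Work backward from Player 2's decision.
- A: Player 2 compares 6, -4, -5 and picks c1; R would get 5.
- B: Player 2 compares -5, -1, 1 and picks c3; R would get -2.
- C: Player 2 compares 5, 4, 1 and picks c1; R would get 10.
- D: Player 2 compares 0, -4, -2 and picks c1; R would get -3.
- E: Player 2 compares 3, 1, -5 and picks c1; R would get 4.
Among 5, -2, 10, -3, 4, the best is 10 at C. Subgame-perfect outcome: (C, c1) with payoffs (10, 5).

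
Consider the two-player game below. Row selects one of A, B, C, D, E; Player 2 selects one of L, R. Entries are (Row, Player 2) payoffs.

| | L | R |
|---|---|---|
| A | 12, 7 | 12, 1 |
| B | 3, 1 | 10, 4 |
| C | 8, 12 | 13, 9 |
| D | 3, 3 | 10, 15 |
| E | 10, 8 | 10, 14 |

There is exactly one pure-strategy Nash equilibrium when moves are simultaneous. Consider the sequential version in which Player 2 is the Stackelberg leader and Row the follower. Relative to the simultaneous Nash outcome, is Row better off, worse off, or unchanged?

Work backward from Row's decision.
- L: Row compares 12, 3, 8, 3, 10 and picks A; Player 2 would get 7.
- R: Row compares 12, 10, 13, 10, 10 and picks C; Player 2 would get 9.
Maximizing over 7, 9, Player 2 chooses R. Subgame-perfect outcome: (C, R) with payoffs (13, 9).
For the simultaneous game, intersect best replies.
Row's best replies: L→A; R→C.
Player 2's best replies: A→L; B→R; C→L; D→R; E→R.
The unique mutual best reply is (A, L), giving (12, 7).
Row earns 13 sequentially versus 12 at the Nash outcome: better off.

better off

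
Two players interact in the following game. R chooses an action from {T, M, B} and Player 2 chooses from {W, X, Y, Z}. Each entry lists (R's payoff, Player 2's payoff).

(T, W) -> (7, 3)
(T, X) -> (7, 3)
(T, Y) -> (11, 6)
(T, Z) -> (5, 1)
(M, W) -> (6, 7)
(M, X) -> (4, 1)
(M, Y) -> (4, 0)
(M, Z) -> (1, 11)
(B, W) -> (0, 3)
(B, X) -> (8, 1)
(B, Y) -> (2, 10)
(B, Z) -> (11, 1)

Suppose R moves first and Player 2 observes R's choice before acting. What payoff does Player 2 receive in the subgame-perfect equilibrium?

Solve by backward induction (R leads).
- T: Player 2 compares 3, 3, 6, 1 and picks Y; R would get 11.
- M: Player 2 compares 7, 1, 0, 11 and picks Z; R would get 1.
- B: Player 2 compares 3, 1, 10, 1 and picks Y; R would get 2.
R's induced payoffs are 11, 1, 2, so R commits to T. Subgame-perfect outcome: (T, Y) with payoffs (11, 6).

6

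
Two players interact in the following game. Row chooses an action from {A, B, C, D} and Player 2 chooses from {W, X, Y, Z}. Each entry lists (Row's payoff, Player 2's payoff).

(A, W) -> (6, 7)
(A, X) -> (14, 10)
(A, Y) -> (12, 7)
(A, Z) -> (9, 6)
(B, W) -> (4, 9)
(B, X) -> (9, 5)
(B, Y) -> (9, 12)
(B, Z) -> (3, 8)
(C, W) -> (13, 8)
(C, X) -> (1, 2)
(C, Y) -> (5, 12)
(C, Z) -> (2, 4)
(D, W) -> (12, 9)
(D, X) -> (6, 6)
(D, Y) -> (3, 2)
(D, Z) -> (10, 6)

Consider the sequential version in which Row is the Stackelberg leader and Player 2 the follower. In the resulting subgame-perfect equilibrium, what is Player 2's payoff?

Work backward from Player 2's decision.
- A: BR = X, leader payoff 14.
- B: BR = Y, leader payoff 9.
- C: BR = Y, leader payoff 5.
- D: BR = W, leader payoff 12.
Row's induced payoffs are 14, 9, 5, 12, so Row commits to A. Subgame-perfect outcome: (A, X) with payoffs (14, 10).

10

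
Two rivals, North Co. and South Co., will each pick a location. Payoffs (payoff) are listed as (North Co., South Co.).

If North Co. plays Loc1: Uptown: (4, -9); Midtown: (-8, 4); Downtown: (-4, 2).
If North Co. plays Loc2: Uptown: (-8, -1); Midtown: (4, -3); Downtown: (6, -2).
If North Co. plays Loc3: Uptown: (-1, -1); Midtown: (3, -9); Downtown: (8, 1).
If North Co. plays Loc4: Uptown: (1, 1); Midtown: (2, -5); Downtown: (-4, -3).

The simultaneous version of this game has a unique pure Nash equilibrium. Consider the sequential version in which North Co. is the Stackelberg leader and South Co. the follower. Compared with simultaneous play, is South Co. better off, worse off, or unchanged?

unchanged

Solve by backward induction (North Co. leads).
- Loc1: BR = Midtown, leader payoff -8.
- Loc2: BR = Uptown, leader payoff -8.
- Loc3: BR = Downtown, leader payoff 8.
- Loc4: BR = Uptown, leader payoff 1.
Maximizing over -8, -8, 8, 1, North Co. chooses Loc3. Subgame-perfect outcome: (Loc3, Downtown) with payoffs (8, 1).
For the simultaneous game, intersect best replies.
North Co.'s best replies: Uptown→Loc1; Midtown→Loc2; Downtown→Loc3.
South Co.'s best replies: Loc1→Midtown; Loc2→Uptown; Loc3→Downtown; Loc4→Uptown.
Only (Loc3, Downtown) has each player best-responding; Nash payoffs (8, 1).
South Co. earns 1 sequentially versus 1 at the Nash outcome: unchanged.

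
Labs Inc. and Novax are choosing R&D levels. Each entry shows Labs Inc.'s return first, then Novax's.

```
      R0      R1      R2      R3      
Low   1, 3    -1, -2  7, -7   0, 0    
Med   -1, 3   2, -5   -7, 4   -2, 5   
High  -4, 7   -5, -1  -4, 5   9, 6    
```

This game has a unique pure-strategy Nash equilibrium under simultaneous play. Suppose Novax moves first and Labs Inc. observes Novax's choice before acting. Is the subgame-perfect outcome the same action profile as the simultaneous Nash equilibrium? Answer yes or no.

Solve by backward induction (Novax leads).
- R0: BR = Low, leader payoff 3.
- R1: BR = Med, leader payoff -5.
- R2: BR = Low, leader payoff -7.
- R3: BR = High, leader payoff 6.
Maximizing over 3, -5, -7, 6, Novax chooses R3. Subgame-perfect outcome: (High, R3) with payoffs (9, 6).
Under simultaneous play:
Labs Inc.'s best replies: R0→Low; R1→Med; R2→Low; R3→High.
Novax's best replies: Low→R0; Med→R3; High→R0.
The unique mutual best reply is (Low, R0), giving (1, 3).
Sequential outcome (High, R3) differs from the Nash profile (Low, R0).

no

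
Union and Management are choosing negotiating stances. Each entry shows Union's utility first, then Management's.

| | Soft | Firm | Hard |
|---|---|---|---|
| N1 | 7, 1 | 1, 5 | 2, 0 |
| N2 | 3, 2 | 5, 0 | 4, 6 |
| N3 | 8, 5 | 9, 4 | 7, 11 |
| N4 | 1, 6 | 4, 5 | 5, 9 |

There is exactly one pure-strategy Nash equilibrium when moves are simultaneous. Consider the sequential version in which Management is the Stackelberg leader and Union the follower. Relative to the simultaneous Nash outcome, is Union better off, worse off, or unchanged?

Union best-responds to each possible Management move:
- Soft → Union plays N3 (best of 7, 3, 8, 1); Management gets 5.
- Firm → Union plays N3 (best of 1, 5, 9, 4); Management gets 4.
- Hard → Union plays N3 (best of 2, 4, 7, 5); Management gets 11.
Maximizing over 5, 4, 11, Management chooses Hard. Subgame-perfect outcome: (N3, Hard) with payoffs (7, 11).
For the simultaneous game, intersect best replies.
Union's best replies: Soft→N3; Firm→N3; Hard→N3.
Management's best replies: N1→Firm; N2→Hard; N3→Hard; N4→Hard.
The unique mutual best reply is (N3, Hard), giving (7, 11).
Union earns 7 sequentially versus 7 at the Nash outcome: unchanged.

unchanged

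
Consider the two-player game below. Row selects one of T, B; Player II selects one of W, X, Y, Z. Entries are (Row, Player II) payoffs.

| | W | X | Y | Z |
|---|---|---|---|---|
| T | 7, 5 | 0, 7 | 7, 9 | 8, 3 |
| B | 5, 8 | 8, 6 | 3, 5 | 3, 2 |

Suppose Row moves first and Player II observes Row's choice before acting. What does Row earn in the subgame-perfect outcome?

Backward induction with Row moving first.
- T → Player II plays Y (best of 5, 7, 9, 3); Row gets 7.
- B → Player II plays W (best of 8, 6, 5, 2); Row gets 5.
Maximizing over 7, 5, Row chooses T. Subgame-perfect outcome: (T, Y) with payoffs (7, 9).

7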